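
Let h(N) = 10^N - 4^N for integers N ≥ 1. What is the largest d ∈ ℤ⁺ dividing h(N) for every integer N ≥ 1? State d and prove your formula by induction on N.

Computing the first values: h(1) = 6 and h(2) = 84; gcd(6, 84) = 6, so d ≤ 6.
We prove 6 | 10^N - 4^N for all N ≥ 1 by induction on N.
Base step (N = 1): h(1) = 6 = 6·(1), so 6 | h(1).
Suppose the result is true for N = i, i.e. 6 | h(i). Then
10^{i+1} − 4^{i+1} = 10·10^i − 4·4^i = 10·(10^i − 4^i) + (6)·4^i. The first term is divisible by 6 by the inductive hypothesis, and the second term (6)·4^i is divisible by 6 since 6 | 6. Hence 6 | h(i+1).
By the principle of mathematical induction, the result holds for all N ≥ 1.
Therefore the largest such d is 6.

d = 6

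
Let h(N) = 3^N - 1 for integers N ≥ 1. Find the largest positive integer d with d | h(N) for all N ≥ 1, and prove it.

d = 2

Computing the first values: h(1) = 2 and h(2) = 8; gcd(2, 8) = 2, so d ≤ 2.
We prove 2 | 3^N - 1 for all N ≥ 1 by induction on N.
For the base case N = 1: h(1) = 2 = 2·(1), so 2 | h(1).
Inductive step: suppose the statement holds for some j ≥ 1, i.e. 2 | h(j). Then
3^{j+1} − 1^{j+1} = 3·3^j − 1·1^j = 3·(3^j − 1^j) + (2)·1^j. The first term is divisible by 2 by the inductive hypothesis, and the second term (2)·1^j is divisible by 2 since 2 | 2. Hence 2 | h(j+1).
By the principle of mathematical induction, the result holds for all N ≥ 1.
Therefore the largest such d is 2.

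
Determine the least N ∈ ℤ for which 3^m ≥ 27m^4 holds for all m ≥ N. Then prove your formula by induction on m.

At m = 12: 531441 < 559872, so the inequality fails and N ≥ 13. We prove 3^m ≥ 27m^4 for all m ≥ 13.
Base case (m = 13): 3^m = 1594323 and 27m^4 = 771147, so 1594323 ≥ 771147.
Inductive step: assume the claim holds for m = i, so 3^i ≥ 27i^4.
Then 3^(i + 1) = 3·(3^i) ≥ 3·(27i^4).
Also, for i ≥ 13 we have 3·(27i^4) ≥ 27(i+1)^4, since 3 ≥ (1 + 1/i)^4 for all i ≥ 13.
Combining, 3^(i + 1) ≥ 27(i+1)^4.
By the principle of mathematical induction, the result holds for all m ≥ 13.
Hence the smallest such N is 13.

N = 13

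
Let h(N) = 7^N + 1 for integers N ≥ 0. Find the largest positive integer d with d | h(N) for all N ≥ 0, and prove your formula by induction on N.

Computing the first values: h(0) = 2 and h(1) = 8; gcd(2, 8) = 2, so d ≤ 2.
We prove 2 | 7^N + 1 for all N ≥ 0 by induction on N.
Base step (N = 0): h(0) = 2 = 2·(1), so 2 | h(0).
Inductive step: assume the claim holds for N = j, i.e. 2 | h(j). Then
h(j+1) = 7^(j+1) + 1 = 7·(7^j + 1) - 6 = 7·h(j) - 6. The first term is divisible by 2 by the inductive hypothesis, and -6 is divisible by 2. Hence 2 | h(j+1).
Hence, by induction on N, the claim holds for every N ≥ 0.
Therefore the largest such d is 2.

d = 2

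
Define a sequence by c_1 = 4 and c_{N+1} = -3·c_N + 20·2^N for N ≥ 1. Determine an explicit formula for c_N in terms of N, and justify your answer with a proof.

Computing the first terms: c_1 = 4, c_2 = 28, c_3 = -4. This suggests c_N = -4(-3)^(N - 1) + 2^(N + 2).
For the base case N = 1: the formula gives 4 = 4 = c_1.
Suppose the result is true for N = j, so c_j = -4(-3)^(j - 1) + 2^(j + 2).
Then c_{j+1} = -3·c_j + 20·2^j = -3·(-4(-3)^(j - 1) + 2^(j + 2)) + 20·2^j = -4(-3)^j + 2^(j + 3) = -4(-3)^((j+1) - 1) + 2^((j+1) + 2),
which is the claimed formula at N = j+1.
By induction, the statement is established for all N ≥ 1.

c_N = -4(-3)^(N - 1) + 2^(N + 2)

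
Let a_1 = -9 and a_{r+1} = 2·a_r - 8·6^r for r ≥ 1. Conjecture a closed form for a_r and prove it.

a_r = 3·2^(r - 1) - 2·6^r

Computing the first terms: a_1 = -9, a_2 = -66, a_3 = -420. This suggests a_r = 3·2^(r - 1) - 2·6^r.
For the base case r = 1: the formula gives -9 = -9 = a_1.
Suppose the result is true for r = j, so a_j = 3·2^(j - 1) - 2·6^j.
Then a_{j+1} = 2·a_j - 8·6^j = 2·(3·2^(j - 1) - 2·6^j) - 8·6^j = 3·2^j - 2·6^(j + 1) = 3·2^((j+1) - 1) - 2·6^(j+1),
which is the claimed formula at r = j+1.
This completes the induction.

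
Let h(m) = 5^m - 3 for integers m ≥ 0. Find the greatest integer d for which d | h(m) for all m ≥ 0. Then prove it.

Computing the first values: h(0) = -2 and h(1) = 2; gcd(-2, 2) = 2, so d ≤ 2.
We prove 2 | 5^m - 3 for all m ≥ 0 by induction on m.
When m = 0: h(0) = -2 = 2·(-1), so 2 | h(0).
Inductive step: suppose the statement holds for some k ≥ 0, i.e. 2 | h(k). Then
h(k+1) = 5^(k+1) - 3 = 5·(5^k - 3) + 12 = 5·h(k) + 12. The first term is divisible by 2 by the inductive hypothesis, and 12 is divisible by 2. Hence 2 | h(k+1).
By the principle of mathematical induction, the result holds for all m ≥ 0.
Therefore the largest such d is 2.

d = 2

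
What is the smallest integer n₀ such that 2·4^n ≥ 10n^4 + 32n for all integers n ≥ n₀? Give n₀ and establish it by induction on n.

At n = 6: 8192 < 13152, so the inequality fails and n₀ ≥ 7. We prove 2·4^n ≥ 10n^4 + 32n for all n ≥ 7.
When n = 7: 2·4^n = 32768 and 10n^4 + 32n = 24234, so 32768 ≥ 24234.
For the inductive step, assume it holds for an arbitrary p ≥ 7, so 2·4^p ≥ 10p^4 + 32p.
Then 2·4^(p + 1) = 4·(2·4^p) ≥ 4·(10p^4 + 32p).
Also, for p ≥ 7 we have 4·(10p^4 + 32p) ≥ 10(p+1)^4 + 32(p+1), since 4·(10p^4 + 32p) − (10(p+1)^4 + 32(p+1)) = 30p^4 - 40p^3 - 60p^2 + 56p - 42, which is nonnegative for all p ≥ 7.
Combining, 2·4^(p + 1) ≥ 10(p+1)^4 + 32(p+1).
By the principle of mathematical induction, the result holds for all n ≥ 7.
Hence the smallest such n₀ is 7.

n₀ = 7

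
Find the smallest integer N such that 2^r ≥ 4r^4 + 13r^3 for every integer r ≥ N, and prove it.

At r = 19: 524288 < 610451, so the inequality fails and N ≥ 20. We prove 2^r ≥ 4r^4 + 13r^3 for all r ≥ 20.
Base case (r = 20): 2^r = 1048576 and 4r^4 + 13r^3 = 744000, so 1048576 ≥ 744000.
Suppose the result is true for r = i, so 2^i ≥ 4i^4 + 13i^3.
Then 2^(i + 1) = 2·(2^i) ≥ 2·(4i^4 + 13i^3).
Also, for i ≥ 20 we have 2·(4i^4 + 13i^3) ≥ 4(i+1)^4 + 13(i+1)^3, since 2·(4i^4 + 13i^3) − (4(i+1)^4 + 13(i+1)^3) = 4i^4 - 3i^3 - 63i^2 - 55i - 17, which is nonnegative for all i ≥ 20.
Combining, 2^(i + 1) ≥ 4(i+1)^4 + 13(i+1)^3.
Hence, by induction on r, the claim holds for every r ≥ 20.
Hence the smallest such N is 20.

N = 20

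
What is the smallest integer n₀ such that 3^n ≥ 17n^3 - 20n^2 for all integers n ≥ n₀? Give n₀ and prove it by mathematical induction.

At n = 8: 6561 < 7424, so the inequality fails and n₀ ≥ 9. We prove 3^n ≥ 17n^3 - 20n^2 for all n ≥ 9.
When n = 9: 3^n = 19683 and 17n^3 - 20n^2 = 10773, so 19683 ≥ 10773.
Inductive step: suppose the statement holds for some r ≥ 9, so 3^r ≥ 17r^3 - 20r^2.
Then 3^(r + 1) = 3·(3^r) ≥ 3·(17r^3 - 20r^2).
Also, for r ≥ 9 we have 3·(17r^3 - 20r^2) ≥ 17(r+1)^3 - 20(r+1)^2, since 3·(17r^3 - 20r^2) − (17(r+1)^3 - 20(r+1)^2) = 34r^3 - 91r^2 - 11r + 3, which is nonnegative for all r ≥ 9.
Combining, 3^(r + 1) ≥ 17(r+1)^3 - 20(r+1)^2.
By induction, the statement is established for all n ≥ 9.
Hence the smallest such n₀ is 9.

n₀ = 9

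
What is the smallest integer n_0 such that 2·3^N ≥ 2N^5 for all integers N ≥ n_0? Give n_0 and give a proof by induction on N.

n_0 = 11

At N = 10: 118098 < 200000, so the inequality fails and n_0 ≥ 11. We prove 2·3^N ≥ 2N^5 for all N ≥ 11.
Base case (N = 11): 2·3^N = 354294 and 2N^5 = 322102, so 354294 ≥ 322102.
Inductive step: suppose the statement holds for some i ≥ 11, so 2·3^i ≥ 2i^5.
Then 2·3^(i + 1) = 3·(2·3^i) ≥ 3·(2i^5).
Also, for i ≥ 11 we have 3·(2i^5) ≥ 2(i+1)^5, since 3 ≥ (1 + 1/i)^5 for all i ≥ 11.
Combining, 2·3^(i + 1) ≥ 2(i+1)^5.
This completes the induction.
Hence the smallest such n_0 is 11.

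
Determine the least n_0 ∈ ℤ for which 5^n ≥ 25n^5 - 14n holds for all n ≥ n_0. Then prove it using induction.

n_0 = 9

At n = 8: 390625 < 819088, so the inequality fails and n_0 ≥ 9. We prove 5^n ≥ 25n^5 - 14n for all n ≥ 9.
For the base case n = 9: 5^n = 1953125 and 25n^5 - 14n = 1476099, so 1953125 ≥ 1476099.
For the inductive step, assume it holds for an arbitrary j ≥ 9, so 5^j ≥ 25j^5 - 14j.
Then 5^(j + 1) = 5·(5^j) ≥ 5·(25j^5 - 14j).
Also, for j ≥ 9 we have 5·(25j^5 - 14j) ≥ 25(j+1)^5 - 14(j+1), since 5·(25j^5 - 14j) − (25(j+1)^5 - 14(j+1)) = 100j^5 - 125j^4 - 250j^3 - 250j^2 - 181j - 11, which is nonnegative for all j ≥ 9.
Combining, 5^(j + 1) ≥ 25(j+1)^5 - 14(j+1).
This completes the induction.
Hence the smallest such n_0 is 9.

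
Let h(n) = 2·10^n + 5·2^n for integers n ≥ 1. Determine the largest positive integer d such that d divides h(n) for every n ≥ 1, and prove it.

Computing the first values: h(1) = 30 and h(2) = 220; gcd(30, 220) = 10, so d ≤ 10.
We prove 10 | 2·10^n + 5·2^n for all n ≥ 1 by induction on n.
When n = 1: h(1) = 30 = 10·(3), so 10 | h(1).
Inductive step: suppose the statement holds for some p ≥ 1, i.e. 10 | h(p). Then
h(p+1) − 10·h(p) = (2·10^(p+1) + 5·2^(p+1)) − 10·(2·10^p + 5·2^p) = (5)·2^p·(2 − 10) = (-40)·2^p. Since 10 | h(p) by the inductive hypothesis, 10 | 10·h(p); and 10 | -40 since -40 = 10·-4. Therefore 10 | h(p+1).
By induction, the statement is established for all n ≥ 1.
Therefore the largest such d is 10.

d = 10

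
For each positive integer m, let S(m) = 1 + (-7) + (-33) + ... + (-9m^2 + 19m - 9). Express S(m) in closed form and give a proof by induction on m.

We claim S(m) = -m(3m^2 - 5m + 1) for all m ≥ 1.
Base case (m = 1): S(1) = 1, and the closed form gives 1. They agree.
Inductive step: suppose the statement holds for some i ≥ 1, so S(i) = i(-3i^2 + 5i - 1).
Then S(i+1) = S(i) + (-9i^2 + i + 1) = (i(-3i^2 + 5i - 1)) + (-9i^2 + i + 1).
Simplifying, S(i+1) = -(i + 1)(3i^2 + i - 1) = -(i+1)(3(i+1)^2 - 5(i+1) + 1),
which is the closed form with m = i+1.
By induction, the statement is established for all m ≥ 1.

S(m) = -m(3m^2 - 5m + 1)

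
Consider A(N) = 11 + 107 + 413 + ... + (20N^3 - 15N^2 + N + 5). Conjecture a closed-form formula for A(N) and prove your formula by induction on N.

A(N) = N(5N^3 + 5N^2 - 2N + 3)

We claim A(N) = N(5N^3 + 5N^2 - 2N + 3) for all N ≥ 1.
For the base case N = 1: A(1) = 11, and the closed form gives 11. They agree.
Suppose the result is true for N = i, so A(i) = i(5i^3 + 5i^2 - 2i + 3).
Then A(i+1) = A(i) + (20i^3 + 45i^2 + 31i + 11) = (i(5i^3 + 5i^2 - 2i + 3)) + (20i^3 + 45i^2 + 31i + 11).
Simplifying, A(i+1) = (i + 1)(5i^3 + 20i^2 + 23i + 11) = (i+1)(5(i+1)^3 + 5(i+1)^2 - 2(i+1) + 3),
which is the closed form with N = i+1.
By the principle of mathematical induction, the result holds for all N ≥ 1.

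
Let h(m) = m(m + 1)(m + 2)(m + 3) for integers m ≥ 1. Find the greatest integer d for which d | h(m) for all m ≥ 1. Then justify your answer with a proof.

Computing the first values: h(1) = 24 and h(2) = 120; gcd(24, 120) = 24, so d ≤ 24.
We prove 24 | m(m + 1)(m + 2)(m + 3) for all m ≥ 1 by induction on m.
When m = 1: h(1) = 24 = 24·(1), so 24 | h(1).
Suppose the result is true for m = i, i.e. 24 | h(i). Then
h(i+1) − h(i) = (i+1)·(i+2)·(i+3)·(i+4) − i·(i+1)·(i+2)·(i+3) = (i+1)·(i+2)·(i+3)·[(i+4) − i] = 4·(i+1)·(i+2)·(i+3). The product of 3 consecutive integers is divisible by (3)! = 6, so h(i+1) − h(i) is divisible by 4·6 = 24. By the inductive hypothesis 24 | h(i), hence 24 | h(i+1).
Hence, by induction on m, the claim holds for every m ≥ 1.
Therefore the largest such d is 24.

d = 24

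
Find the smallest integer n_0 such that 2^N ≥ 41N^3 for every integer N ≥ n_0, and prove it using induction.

At N = 17: 131072 < 201433, so the inequality fails and n_0 ≥ 18. We prove 2^N ≥ 41N^3 for all N ≥ 18.
When N = 18: 2^N = 262144 and 41N^3 = 239112, so 262144 ≥ 239112.
For the inductive step, assume it holds for an arbitrary m ≥ 18, so 2^m ≥ 41m^3.
Then 2^(m + 1) = 2·(2^m) ≥ 2·(41m^3).
Also, for m ≥ 18 we have 2·(41m^3) ≥ 41(m+1)^3, since 2 ≥ (1 + 1/m)^3 for all m ≥ 18.
Combining, 2^(m + 1) ≥ 41(m+1)^3.
This completes the induction.
Hence the smallest such n_0 is 18.

n_0 = 18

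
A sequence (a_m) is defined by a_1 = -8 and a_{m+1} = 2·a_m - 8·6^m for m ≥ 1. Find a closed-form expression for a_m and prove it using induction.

a_m = 2^(m + 1) - 2·6^m

Computing the first terms: a_1 = -8, a_2 = -64, a_3 = -416. This suggests a_m = 2^(m + 1) - 2·6^m.
When m = 1: the formula gives -8 = -8 = a_1.
Suppose the result is true for m = p, so a_p = 2^(p + 1) - 2·6^p.
Then a_{p+1} = 2·a_p - 8·6^p = 2·(2^(p + 1) - 2·6^p) - 8·6^p = 2^(p + 2) - 2·6^(p + 1) = 2^((p+1) + 1) - 2·6^(p+1),
which is the claimed formula at m = p+1.
This completes the induction.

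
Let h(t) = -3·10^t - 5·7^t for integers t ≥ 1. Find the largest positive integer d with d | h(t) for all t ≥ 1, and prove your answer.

d = 5

Computing the first values: h(1) = -65 and h(2) = -545; gcd(-65, -545) = 5, so d ≤ 5.
We prove 5 | -3·10^t - 5·7^t for all t ≥ 1 by induction on t.
When t = 1: h(1) = -65 = 5·(-13), so 5 | h(1).
Suppose the result is true for t = i, i.e. 5 | h(i). Then
h(i+1) − 10·h(i) = (-3·10^(i+1) - 5·7^(i+1)) − 10·(-3·10^i - 5·7^i) = (-5)·7^i·(7 − 10) = (15)·7^i. Since 5 | h(i) by the inductive hypothesis, 5 | 10·h(i); and 5 | 15 since 15 = 5·3. Therefore 5 | h(i+1).
Hence, by induction on t, the claim holds for every t ≥ 1.
Therefore the largest such d is 5.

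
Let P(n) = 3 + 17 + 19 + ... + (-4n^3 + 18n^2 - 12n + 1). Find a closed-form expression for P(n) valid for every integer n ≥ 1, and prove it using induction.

We claim P(n) = -n(n^3 - 4n^2 - 2n + 2) for all n ≥ 1.
Base step (n = 1): P(1) = 3, and the closed form gives 3. They agree.
Inductive step: assume the claim holds for n = m, so P(m) = m(-m^3 + 4m^2 + 2m - 2).
Then P(m+1) = P(m) + (-4m^3 + 6m^2 + 12m + 3) = (m(-m^3 + 4m^2 + 2m - 2)) + (-4m^3 + 6m^2 + 12m + 3).
Simplifying, P(m+1) = -(m + 1)(m^3 - m^2 - 7m - 3) = -(m+1)((m+1)^3 - 4(m+1)^2 - 2(m+1) + 2),
which is the closed form with n = m+1.
Hence, by induction on n, the claim holds for every n ≥ 1.

P(n) = -n(n^3 - 4n^2 - 2n + 2)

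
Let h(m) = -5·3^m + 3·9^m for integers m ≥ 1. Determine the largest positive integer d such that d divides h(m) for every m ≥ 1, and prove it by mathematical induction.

d = 6

Computing the first values: h(1) = 12 and h(2) = 198; gcd(12, 198) = 6, so d ≤ 6.
We prove 6 | -5·3^m + 3·9^m for all m ≥ 1 by induction on m.
Base step (m = 1): h(1) = 12 = 6·(2), so 6 | h(1).
Inductive step: assume the claim holds for m = i, i.e. 6 | h(i). Then
h(i+1) − 9·h(i) = (-5·3^(i+1) + 3·9^(i+1)) − 9·(-5·3^i + 3·9^i) = (-5)·3^i·(3 − 9) = (30)·3^i. Since 6 | h(i) by the inductive hypothesis, 6 | 9·h(i); and 6 | 30 since 30 = 6·5. Therefore 6 | h(i+1).
This completes the induction.
Therefore the largest such d is 6.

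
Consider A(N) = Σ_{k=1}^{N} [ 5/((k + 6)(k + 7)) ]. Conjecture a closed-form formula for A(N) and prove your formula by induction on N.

A(N) = 5N/(7(N + 7))

We claim A(N) = 5N/(7(N + 7)) for all N ≥ 1.
Base case (N = 1): A(1) = 5/56, and the closed form gives 5/56. They agree.
Inductive step: assume the claim holds for N = k, so A(k) = 5k/(7(k + 7)).
Then A(k+1) = A(k) + (5/((k + 7)(k + 8))) = (5k/(7(k + 7))) + (5/((k + 7)(k + 8))).
Simplifying, A(k+1) = 5(k + 1)/(7(k + 8)) = 5(k+1)/(7((k+1) + 7)),
which is the closed form with N = k+1.
By induction, the statement is established for all N ≥ 1.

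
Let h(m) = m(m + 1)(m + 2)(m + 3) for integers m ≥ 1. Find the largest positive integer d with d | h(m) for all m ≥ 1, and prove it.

d = 24

Computing the first values: h(1) = 24 and h(2) = 120; gcd(24, 120) = 24, so d ≤ 24.
We prove 24 | m(m + 1)(m + 2)(m + 3) for all m ≥ 1 by induction on m.
Base step (m = 1): h(1) = 24 = 24·(1), so 24 | h(1).
Inductive step: suppose the statement holds for some i ≥ 1, i.e. 24 | h(i). Then
h(i+1) − h(i) = (i+1)·(i+2)·(i+3)·(i+4) − i·(i+1)·(i+2)·(i+3) = (i+1)·(i+2)·(i+3)·[(i+4) − i] = 4·(i+1)·(i+2)·(i+3). The product of 3 consecutive integers is divisible by (3)! = 6, so h(i+1) − h(i) is divisible by 4·6 = 24. By the inductive hypothesis 24 | h(i), hence 24 | h(i+1).
Hence, by induction on m, the claim holds for every m ≥ 1.
Therefore the largest such d is 24.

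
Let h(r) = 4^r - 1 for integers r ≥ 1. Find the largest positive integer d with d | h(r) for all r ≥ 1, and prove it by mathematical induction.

Computing the first values: h(1) = 3 and h(2) = 15; gcd(3, 15) = 3, so d ≤ 3.
We prove 3 | 4^r - 1 for all r ≥ 1 by induction on r.
Base case (r = 1): h(1) = 3 = 3·(1), so 3 | h(1).
For the inductive step, assume it holds for an arbitrary m ≥ 1, i.e. 3 | h(m). Then
4^{m+1} − 1^{m+1} = 4·4^m − 1·1^m = 4·(4^m − 1^m) + (3)·1^m. The first term is divisible by 3 by the inductive hypothesis, and the second term (3)·1^m is divisible by 3 since 3 | 3. Hence 3 | h(m+1).
By the principle of mathematical induction, the result holds for all r ≥ 1.
Therefore the largest such d is 3.

d = 3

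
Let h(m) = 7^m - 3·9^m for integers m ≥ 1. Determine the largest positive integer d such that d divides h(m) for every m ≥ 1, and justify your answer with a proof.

Computing the first values: h(1) = -20 and h(2) = -194; gcd(-20, -194) = 2, so d ≤ 2.
We prove 2 | 7^m - 3·9^m for all m ≥ 1 by induction on m.
Base case (m = 1): h(1) = -20 = 2·(-10), so 2 | h(1).
Inductive step: suppose the statement holds for some p ≥ 1, i.e. 2 | h(p). Then
h(p+1) − 9·h(p) = (7^(p+1) - 3·9^(p+1)) − 9·(7^p - 3·9^p) = (1)·7^p·(7 − 9) = (-2)·7^p. Since 2 | h(p) by the inductive hypothesis, 2 | 9·h(p); and 2 | -2 since -2 = 2·-1. Therefore 2 | h(p+1).
Hence, by induction on m, the claim holds for every m ≥ 1.
Therefore the largest such d is 2.

d = 2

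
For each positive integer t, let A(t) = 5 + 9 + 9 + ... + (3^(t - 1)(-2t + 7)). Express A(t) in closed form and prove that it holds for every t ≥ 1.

A(t) = 3^t(-t + 4) - 4

We claim A(t) = 3^t(-t + 4) - 4 for all t ≥ 1.
Base step (t = 1): A(1) = 5, and the closed form gives 5. They agree.
Inductive step: suppose the statement holds for some k ≥ 1, so A(k) = 3^k(-k + 4) - 4.
Then A(k+1) = A(k) + (3^k(-2k + 5)) = (3^k(-k + 4) - 4) + (3^k(-2k + 5)).
Simplifying, A(k+1) = -3^(k + 1)k + 3^(k + 2) - 4 = 3^(k+1)(-(k+1) + 4) - 4,
which is the closed form with t = k+1.
By the principle of mathematical induction, the result holds for all t ≥ 1.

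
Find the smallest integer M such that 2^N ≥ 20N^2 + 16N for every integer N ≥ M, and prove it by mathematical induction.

At N = 11: 2048 < 2596, so the inequality fails and M ≥ 12. We prove 2^N ≥ 20N^2 + 16N for all N ≥ 12.
Base step (N = 12): 2^N = 4096 and 20N^2 + 16N = 3072, so 4096 ≥ 3072.
Inductive step: assume the claim holds for N = p, so 2^p ≥ 20p^2 + 16p.
Then 2^(p + 1) = 2·(2^p) ≥ 2·(20p^2 + 16p).
Also, for p ≥ 12 we have 2·(20p^2 + 16p) ≥ 20(p+1)^2 + 16(p+1), since 2·(20p^2 + 16p) − (20(p+1)^2 + 16(p+1)) = 20p^2 - 24p - 36, which is nonnegative for all p ≥ 12.
Combining, 2^(p + 1) ≥ 20(p+1)^2 + 16(p+1).
By the principle of mathematical induction, the result holds for all N ≥ 12.
Hence the smallest such M is 12.

M = 12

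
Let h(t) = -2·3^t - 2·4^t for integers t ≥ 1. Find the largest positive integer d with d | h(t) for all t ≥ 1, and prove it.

d = 2

Computing the first values: h(1) = -14 and h(2) = -50; gcd(-14, -50) = 2, so d ≤ 2.
We prove 2 | -2·3^t - 2·4^t for all t ≥ 1 by induction on t.
Base case (t = 1): h(1) = -14 = 2·(-7), so 2 | h(1).
Inductive step: suppose the statement holds for some r ≥ 1, i.e. 2 | h(r). Then
h(r+1) − 4·h(r) = (-2·3^(r+1) - 2·4^(r+1)) − 4·(-2·3^r - 2·4^r) = (-2)·3^r·(3 − 4) = (2)·3^r. Since 2 | h(r) by the inductive hypothesis, 2 | 4·h(r); and 2 | 2 since 2 = 2·1. Therefore 2 | h(r+1).
This completes the induction.
Therefore the largest such d is 2.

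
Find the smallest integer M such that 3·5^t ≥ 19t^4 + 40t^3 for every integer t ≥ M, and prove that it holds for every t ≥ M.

M = 6

At t = 5: 9375 < 16875, so the inequality fails and M ≥ 6. We prove 3·5^t ≥ 19t^4 + 40t^3 for all t ≥ 6.
Base case (t = 6): 3·5^t = 46875 and 19t^4 + 40t^3 = 33264, so 46875 ≥ 33264.
Inductive step: assume the claim holds for t = r, so 3·5^r ≥ 19r^4 + 40r^3.
Then 3·5^(r + 1) = 5·(3·5^r) ≥ 5·(19r^4 + 40r^3).
Also, for r ≥ 6 we have 5·(19r^4 + 40r^3) ≥ 19(r+1)^4 + 40(r+1)^3, since 5·(19r^4 + 40r^3) − (19(r+1)^4 + 40(r+1)^3) = 76r^4 + 84r^3 - 234r^2 - 196r - 59, which is nonnegative for all r ≥ 6.
Combining, 3·5^(r + 1) ≥ 19(r+1)^4 + 40(r+1)^3.
Hence, by induction on t, the claim holds for every t ≥ 6.
Hence the smallest such M is 6.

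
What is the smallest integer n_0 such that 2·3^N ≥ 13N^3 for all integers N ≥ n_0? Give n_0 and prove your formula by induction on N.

n_0 = 8

At N = 7: 4374 < 4459, so the inequality fails and n_0 ≥ 8. We prove 2·3^N ≥ 13N^3 for all N ≥ 8.
When N = 8: 2·3^N = 13122 and 13N^3 = 6656, so 13122 ≥ 6656.
Inductive step: suppose the statement holds for some j ≥ 8, so 2·3^j ≥ 13j^3.
Then 2·3^(j + 1) = 3·(2·3^j) ≥ 3·(13j^3).
Also, for j ≥ 8 we have 3·(13j^3) ≥ 13(j+1)^3, since 3 ≥ (1 + 1/j)^3 for all j ≥ 8.
Combining, 2·3^(j + 1) ≥ 13(j+1)^3.
By induction, the statement is established for all N ≥ 8.
Hence the smallest such n_0 is 8.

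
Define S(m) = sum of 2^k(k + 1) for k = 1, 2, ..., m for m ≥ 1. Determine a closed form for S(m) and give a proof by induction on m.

We claim S(m) = 2^(m + 1)m for all m ≥ 1.
Base step (m = 1): S(1) = 4, and the closed form gives 4. They agree.
For the inductive step, assume it holds for an arbitrary k ≥ 1, so S(k) = 2^(k + 1)k.
Then S(k+1) = S(k) + (2^(k + 1)(k + 2)) = (2^(k + 1)k) + (2^(k + 1)(k + 2)).
Simplifying, S(k+1) = 2^(k + 2)(k + 1) = 2^((k+1) + 1)(k+1),
which is the closed form with m = k+1.
This completes the induction.

S(m) = 2^(m + 1)m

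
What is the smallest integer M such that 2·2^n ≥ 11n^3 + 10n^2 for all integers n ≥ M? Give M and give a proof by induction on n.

At n = 13: 16384 < 25857, so the inequality fails and M ≥ 14. We prove 2·2^n ≥ 11n^3 + 10n^2 for all n ≥ 14.
For the base case n = 14: 2·2^n = 32768 and 11n^3 + 10n^2 = 32144, so 32768 ≥ 32144.
Inductive step: assume the claim holds for n = m, so 2·2^m ≥ 11m^3 + 10m^2.
Then 2·2^(m + 1) = 2·(2·2^m) ≥ 2·(11m^3 + 10m^2).
Also, for m ≥ 14 we have 2·(11m^3 + 10m^2) ≥ 11(m+1)^3 + 10(m+1)^2, since 2·(11m^3 + 10m^2) − (11(m+1)^3 + 10(m+1)^2) = 11m^3 - 23m^2 - 53m - 21, which is nonnegative for all m ≥ 14.
Combining, 2·2^(m + 1) ≥ 11(m+1)^3 + 10(m+1)^2.
Hence, by induction on n, the claim holds for every n ≥ 14.
Hence the smallest such M is 14.

M = 14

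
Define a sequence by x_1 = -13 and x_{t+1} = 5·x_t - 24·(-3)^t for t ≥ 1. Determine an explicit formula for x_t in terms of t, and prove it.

x_t = -(-3)^(t + 1) - 4·5^(t - 1)

Computing the first terms: x_1 = -13, x_2 = 7, x_3 = -181. This suggests x_t = -(-3)^(t + 1) - 4·5^(t - 1).
Base step (t = 1): the formula gives -13 = -13 = x_1.
For the inductive step, assume it holds for an arbitrary m ≥ 1, so x_m = -(-3)^(m + 1) - 4·5^(m - 1).
Then x_{m+1} = 5·x_m - 24·(-3)^m = 5·(-(-3)^(m + 1) - 4·5^(m - 1)) - 24·(-3)^m = -(-3)^(m + 2) - 4·5^m = -(-3)^((m+1) + 1) - 4·5^((m+1) - 1),
which is the claimed formula at t = m+1.
This completes the induction.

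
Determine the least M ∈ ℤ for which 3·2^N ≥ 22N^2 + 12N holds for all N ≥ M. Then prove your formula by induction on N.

M = 10

At N = 9: 1536 < 1890, so the inequality fails and M ≥ 10. We prove 3·2^N ≥ 22N^2 + 12N for all N ≥ 10.
For the base case N = 10: 3·2^N = 3072 and 22N^2 + 12N = 2320, so 3072 ≥ 2320.
Inductive step: assume the claim holds for N = m, so 3·2^m ≥ 22m^2 + 12m.
Then 3·2^(m + 1) = 2·(3·2^m) ≥ 2·(22m^2 + 12m).
Also, for m ≥ 10 we have 2·(22m^2 + 12m) ≥ 22(m+1)^2 + 12(m+1), since 2·(22m^2 + 12m) − (22(m+1)^2 + 12(m+1)) = 22m^2 - 32m - 34, which is nonnegative for all m ≥ 10.
Combining, 3·2^(m + 1) ≥ 22(m+1)^2 + 12(m+1).
This completes the induction.
Hence the smallest such M is 10.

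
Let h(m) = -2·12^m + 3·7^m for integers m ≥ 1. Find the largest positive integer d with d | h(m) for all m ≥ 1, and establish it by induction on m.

Computing the first values: h(1) = -3 and h(2) = -141; gcd(-3, -141) = 3, so d ≤ 3.
We prove 3 | -2·12^m + 3·7^m for all m ≥ 1 by induction on m.
Base step (m = 1): h(1) = -3 = 3·(-1), so 3 | h(1).
For the inductive step, assume it holds for an arbitrary p ≥ 1, i.e. 3 | h(p). Then
h(p+1) − 12·h(p) = (-2·12^(p+1) + 3·7^(p+1)) − 12·(-2·12^p + 3·7^p) = (3)·7^p·(7 − 12) = (-15)·7^p. Since 3 | h(p) by the inductive hypothesis, 3 | 12·h(p); and 3 | -15 since -15 = 3·-5. Therefore 3 | h(p+1).
By induction, the statement is established for all m ≥ 1.
Therefore the largest such d is 3.

d = 3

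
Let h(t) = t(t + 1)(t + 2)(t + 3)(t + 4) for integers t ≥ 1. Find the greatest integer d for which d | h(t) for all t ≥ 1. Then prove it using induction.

Computing the first values: h(1) = 120 and h(2) = 720; gcd(120, 720) = 120, so d ≤ 120.
We prove 120 | t(t + 1)(t + 2)(t + 3)(t + 4) for all t ≥ 1 by induction on t.
When t = 1: h(1) = 120 = 120·(1), so 120 | h(1).
For the inductive step, assume it holds for an arbitrary m ≥ 1, i.e. 120 | h(m). Then
h(m+1) − h(m) = (m+1)·(m+2)·(m+3)·(m+4)·(m+5) − m·(m+1)·(m+2)·(m+3)·(m+4) = (m+1)·(m+2)·(m+3)·(m+4)·[(m+5) − m] = 5·(m+1)·(m+2)·(m+3)·(m+4). The product of 4 consecutive integers is divisible by (4)! = 24, so h(m+1) − h(m) is divisible by 5·24 = 120. By the inductive hypothesis 120 | h(m), hence 120 | h(m+1).
Hence, by induction on t, the claim holds for every t ≥ 1.
Therefore the largest such d is 120.

d = 120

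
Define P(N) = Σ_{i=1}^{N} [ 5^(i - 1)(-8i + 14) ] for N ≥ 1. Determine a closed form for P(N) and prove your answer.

P(N) = 2·5^N(-N + 2) - 4

We claim P(N) = 2·5^N(-N + 2) - 4 for all N ≥ 1.
For the base case N = 1: P(1) = 6, and the closed form gives 6. They agree.
Suppose the result is true for N = i, so P(i) = 2·5^i(-i + 2) - 4.
Then P(i+1) = P(i) + (5^i(-8i + 6)) = (2·5^i(-i + 2) - 4) + (5^i(-8i + 6)).
Simplifying, P(i+1) = -10·5^i·i + 10·5^i - 4 = 2·5^(i+1)(-(i+1) + 2) - 4,
which is the closed form with N = i+1.
By induction, the statement is established for all N ≥ 1.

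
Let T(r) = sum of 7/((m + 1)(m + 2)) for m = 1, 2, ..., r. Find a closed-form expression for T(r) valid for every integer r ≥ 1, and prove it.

T(r) = 7r/(2(r + 2))

We claim T(r) = 7r/(2(r + 2)) for all r ≥ 1.
Base case (r = 1): T(1) = 7/6, and the closed form gives 7/6. They agree.
For the inductive step, assume it holds for an arbitrary m ≥ 1, so T(m) = 7m/(2(m + 2)).
Then T(m+1) = T(m) + (7/((m + 2)(m + 3))) = (7m/(2(m + 2))) + (7/((m + 2)(m + 3))).
Simplifying, T(m+1) = 7(m + 1)/(2(m + 3)) = 7(m+1)/(2((m+1) + 2)),
which is the closed form with r = m+1.
Hence, by induction on r, the claim holds for every r ≥ 1.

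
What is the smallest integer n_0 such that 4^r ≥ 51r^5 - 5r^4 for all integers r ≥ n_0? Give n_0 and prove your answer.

At r = 11: 4194304 < 8140396, so the inequality fails and n_0 ≥ 12. We prove 4^r ≥ 51r^5 - 5r^4 for all r ≥ 12.
When r = 12: 4^r = 16777216 and 51r^5 - 5r^4 = 12586752, so 16777216 ≥ 12586752.
Inductive step: assume the claim holds for r = j, so 4^j ≥ 51j^5 - 5j^4.
Then 4^(j + 1) = 4·(4^j) ≥ 4·(51j^5 - 5j^4).
Also, for j ≥ 12 we have 4·(51j^5 - 5j^4) ≥ 51(j+1)^5 - 5(j+1)^4, since 4·(51j^5 - 5j^4) − (51(j+1)^5 - 5(j+1)^4) = 153j^5 - 270j^4 - 490j^3 - 480j^2 - 235j - 46, which is nonnegative for all j ≥ 12.
Combining, 4^(j + 1) ≥ 51(j+1)^5 - 5(j+1)^4.
By induction, the statement is established for all r ≥ 12.
Hence the smallest such n_0 is 12.

n_0 = 12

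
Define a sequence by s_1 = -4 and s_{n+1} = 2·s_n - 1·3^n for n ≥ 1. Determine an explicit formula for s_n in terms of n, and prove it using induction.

s_n = -2^(n - 1) - 3^n

Computing the first terms: s_1 = -4, s_2 = -11, s_3 = -31. This suggests s_n = -2^(n - 1) - 3^n.
Base case (n = 1): the formula gives -4 = -4 = s_1.
Inductive step: suppose the statement holds for some r ≥ 1, so s_r = -2^(r - 1) - 3^r.
Then s_{r+1} = 2·s_r - 1·3^r = 2·(-2^(r - 1) - 3^r) - 1·3^r = -2^r - 3^(r + 1) = -2^((r+1) - 1) - 3^(r+1),
which is the claimed formula at n = r+1.
This completes the induction.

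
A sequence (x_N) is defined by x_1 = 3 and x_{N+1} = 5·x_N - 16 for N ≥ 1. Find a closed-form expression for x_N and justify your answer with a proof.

Computing the first terms: x_1 = 3, x_2 = -1, x_3 = -21. This suggests x_N = -5^(N - 1) + 4.
For the base case N = 1: the formula gives 3 = 3 = x_1.
Suppose the result is true for N = i, so x_i = -5^(i - 1) + 4.
Then x_{i+1} = 5·x_i - 16 = 5·(-5^(i - 1) + 4) - 16 = -5^i + 4 = -5^((i+1) - 1) + 4,
which is the claimed formula at N = i+1.
By induction, the statement is established for all N ≥ 1.

x_N = -5^(N - 1) + 4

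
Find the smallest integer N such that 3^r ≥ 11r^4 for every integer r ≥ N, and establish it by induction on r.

N = 11

At r = 10: 59049 < 110000, so the inequality fails and N ≥ 11. We prove 3^r ≥ 11r^4 for all r ≥ 11.
Base step (r = 11): 3^r = 177147 and 11r^4 = 161051, so 177147 ≥ 161051.
Inductive step: assume the claim holds for r = k, so 3^k ≥ 11k^4.
Then 3^(k + 1) = 3·(3^k) ≥ 3·(11k^4).
Also, for k ≥ 11 we have 3·(11k^4) ≥ 11(k+1)^4, since 3 ≥ (1 + 1/k)^4 for all k ≥ 11.
Combining, 3^(k + 1) ≥ 11(k+1)^4.
This completes the induction.
Hence the smallest such N is 11.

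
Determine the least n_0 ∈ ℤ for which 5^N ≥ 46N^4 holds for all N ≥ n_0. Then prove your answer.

n_0 = 8

At N = 7: 78125 < 110446, so the inequality fails and n_0 ≥ 8. We prove 5^N ≥ 46N^4 for all N ≥ 8.
When N = 8: 5^N = 390625 and 46N^4 = 188416, so 390625 ≥ 188416.
Inductive step: assume the claim holds for N = i, so 5^i ≥ 46i^4.
Then 5^(i + 1) = 5·(5^i) ≥ 5·(46i^4).
Also, for i ≥ 8 we have 5·(46i^4) ≥ 46(i+1)^4, since 5 ≥ (1 + 1/i)^4 for all i ≥ 8.
Combining, 5^(i + 1) ≥ 46(i+1)^4.
Hence, by induction on N, the claim holds for every N ≥ 8.
Hence the smallest such n_0 is 8.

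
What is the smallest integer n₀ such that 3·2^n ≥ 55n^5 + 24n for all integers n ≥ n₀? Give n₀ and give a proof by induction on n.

n₀ = 29

At n = 28: 805306368 < 946570912, so the inequality fails and n₀ ≥ 29. We prove 3·2^n ≥ 55n^5 + 24n for all n ≥ 29.
For the base case n = 29: 3·2^n = 1610612736 and 55n^5 + 24n = 1128113891, so 1610612736 ≥ 1128113891.
Suppose the result is true for n = r, so 3·2^r ≥ 55r^5 + 24r.
Then 3·2^(r + 1) = 2·(3·2^r) ≥ 2·(55r^5 + 24r).
Also, for r ≥ 29 we have 2·(55r^5 + 24r) ≥ 55(r+1)^5 + 24(r+1), since 2·(55r^5 + 24r) − (55(r+1)^5 + 24(r+1)) = 55r^5 - 275r^4 - 550r^3 - 550r^2 - 251r - 79, which is nonnegative for all r ≥ 29.
Combining, 3·2^(r + 1) ≥ 55(r+1)^5 + 24(r+1).
This completes the induction.
Hence the smallest such n₀ is 29.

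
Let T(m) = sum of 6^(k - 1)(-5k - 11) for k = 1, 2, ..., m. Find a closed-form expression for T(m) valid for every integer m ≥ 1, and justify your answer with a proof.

T(m) = -6^m(m + 2) + 2

We claim T(m) = -6^m(m + 2) + 2 for all m ≥ 1.
Base case (m = 1): T(1) = -16, and the closed form gives -16. They agree.
Inductive step: suppose the statement holds for some k ≥ 1, so T(k) = -6^k(k + 2) + 2.
Then T(k+1) = T(k) + (6^k(-5k - 16)) = (-6^k(k + 2) + 2) + (6^k(-5k - 16)).
Simplifying, T(k+1) = -6·6^k·k - 18·6^k + 2 = -6^(k+1)((k+1) + 2) + 2,
which is the closed form with m = k+1.
By induction, the statement is established for all m ≥ 1.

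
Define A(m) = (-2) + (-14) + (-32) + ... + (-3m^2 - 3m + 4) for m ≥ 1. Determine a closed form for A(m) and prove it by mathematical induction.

A(m) = -m(m^2 + 3m - 2)

We claim A(m) = -m(m^2 + 3m - 2) for all m ≥ 1.
When m = 1: A(1) = -2, and the closed form gives -2. They agree.
For the inductive step, assume it holds for an arbitrary j ≥ 1, so A(j) = j(-j^2 - 3j + 2).
Then A(j+1) = A(j) + (-3j - 3(j + 1)^2 + 1) = (j(-j^2 - 3j + 2)) + (-3j - 3(j + 1)^2 + 1).
Simplifying, A(j+1) = -(j + 1)(j^2 + 5j + 2) = -(j+1)((j+1)^2 + 3(j+1) - 2),
which is the closed form with m = j+1.
By induction, the statement is established for all m ≥ 1.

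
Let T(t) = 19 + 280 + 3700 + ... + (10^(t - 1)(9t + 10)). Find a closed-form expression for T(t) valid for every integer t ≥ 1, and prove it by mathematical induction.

T(t) = 10^t(t + 1) - 1

We claim T(t) = 10^t(t + 1) - 1 for all t ≥ 1.
Base step (t = 1): T(1) = 19, and the closed form gives 19. They agree.
For the inductive step, assume it holds for an arbitrary r ≥ 1, so T(r) = 10^r(r + 1) - 1.
Then T(r+1) = T(r) + (10^r(9r + 19)) = (10^r(r + 1) - 1) + (10^r(9r + 19)).
Simplifying, T(r+1) = 10·10^r·r + 20·10^r - 1 = 10^(r+1)((r+1) + 1) - 1,
which is the closed form with t = r+1.
By induction, the statement is established for all t ≥ 1.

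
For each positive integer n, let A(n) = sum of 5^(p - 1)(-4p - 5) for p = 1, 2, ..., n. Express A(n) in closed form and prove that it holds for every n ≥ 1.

A(n) = -5^n(n + 1) + 1

We claim A(n) = -5^n(n + 1) + 1 for all n ≥ 1.
When n = 1: A(1) = -9, and the closed form gives -9. They agree.
For the inductive step, assume it holds for an arbitrary p ≥ 1, so A(p) = -5^p(p + 1) + 1.
Then A(p+1) = A(p) + (5^p(-4p - 9)) = (-5^p(p + 1) + 1) + (5^p(-4p - 9)).
Simplifying, A(p+1) = -5·5^p·p - 10·5^p + 1 = -5^(p+1)((p+1) + 1) + 1,
which is the closed form with n = p+1.
By the principle of mathematical induction, the result holds for all n ≥ 1.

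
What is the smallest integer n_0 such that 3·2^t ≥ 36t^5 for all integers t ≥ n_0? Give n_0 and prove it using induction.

At t = 27: 402653184 < 516560652, so the inequality fails and n_0 ≥ 28. We prove 3·2^t ≥ 36t^5 for all t ≥ 28.
Base step (t = 28): 3·2^t = 805306368 and 36t^5 = 619573248, so 805306368 ≥ 619573248.
For the inductive step, assume it holds for an arbitrary k ≥ 28, so 3·2^k ≥ 36k^5.
Then 3·2^(k + 1) = 2·(3·2^k) ≥ 2·(36k^5).
Also, for k ≥ 28 we have 2·(36k^5) ≥ 36(k+1)^5, since 2 ≥ (1 + 1/k)^5 for all k ≥ 28.
Combining, 3·2^(k + 1) ≥ 36(k+1)^5.
By induction, the statement is established for all t ≥ 28.
Hence the smallest such n_0 is 28.

n_0 = 28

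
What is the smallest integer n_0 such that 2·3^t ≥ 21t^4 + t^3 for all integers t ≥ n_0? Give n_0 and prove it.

At t = 10: 118098 < 211000, so the inequality fails and n_0 ≥ 11. We prove 2·3^t ≥ 21t^4 + t^3 for all t ≥ 11.
Base case (t = 11): 2·3^t = 354294 and 21t^4 + t^3 = 308792, so 354294 ≥ 308792.
Inductive step: assume the claim holds for t = k, so 2·3^k ≥ 21k^4 + k^3.
Then 2·3^(k + 1) = 3·(2·3^k) ≥ 3·(21k^4 + k^3).
Also, for k ≥ 11 we have 3·(21k^4 + k^3) ≥ 21(k+1)^4 + (k+1)^3, since 3·(21k^4 + k^3) − (21(k+1)^4 + (k+1)^3) = 42k^4 - 82k^3 - 129k^2 - 87k - 22, which is nonnegative for all k ≥ 11.
Combining, 2·3^(k + 1) ≥ 21(k+1)^4 + (k+1)^3.
Hence, by induction on t, the claim holds for every t ≥ 11.
Hence the smallest such n_0 is 11.

n_0 = 11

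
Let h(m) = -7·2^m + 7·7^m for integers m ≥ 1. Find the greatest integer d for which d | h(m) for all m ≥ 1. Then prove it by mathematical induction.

d = 35

Computing the first values: h(1) = 35 and h(2) = 315; gcd(35, 315) = 35, so d ≤ 35.
We prove 35 | -7·2^m + 7·7^m for all m ≥ 1 by induction on m.
For the base case m = 1: h(1) = 35 = 35·(1), so 35 | h(1).
Suppose the result is true for m = r, i.e. 35 | h(r). Then
h(r+1) − 7·h(r) = (-7·2^(r+1) + 7·7^(r+1)) − 7·(-7·2^r + 7·7^r) = (-7)·2^r·(2 − 7) = (35)·2^r. Since 35 | h(r) by the inductive hypothesis, 35 | 7·h(r); and 35 | 35 since 35 = 35·1. Therefore 35 | h(r+1).
This completes the induction.
Therefore the largest such d is 35.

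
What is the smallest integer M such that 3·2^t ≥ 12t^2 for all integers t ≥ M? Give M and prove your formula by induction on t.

M = 8

At t = 7: 384 < 588, so the inequality fails and M ≥ 8. We prove 3·2^t ≥ 12t^2 for all t ≥ 8.
When t = 8: 3·2^t = 768 and 12t^2 = 768, so 768 ≥ 768.
Suppose the result is true for t = i, so 3·2^i ≥ 12i^2.
Then 3·2^(i + 1) = 2·(3·2^i) ≥ 2·(12i^2).
Also, for i ≥ 8 we have 2·(12i^2) ≥ 12(i+1)^2, since 2 ≥ (1 + 1/i)^2 for all i ≥ 8.
Combining, 3·2^(i + 1) ≥ 12(i+1)^2.
By induction, the statement is established for all t ≥ 8.
Hence the smallest such M is 8.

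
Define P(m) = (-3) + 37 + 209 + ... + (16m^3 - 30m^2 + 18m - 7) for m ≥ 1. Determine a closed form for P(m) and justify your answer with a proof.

We claim P(m) = m(4m^3 - 2m^2 - 2m - 3) for all m ≥ 1.
Base step (m = 1): P(1) = -3, and the closed form gives -3. They agree.
Inductive step: assume the claim holds for m = j, so P(j) = j(4j^3 - 2j^2 - 2j - 3).
Then P(j+1) = P(j) + (16j^3 + 18j^2 + 6j - 3) = (j(4j^3 - 2j^2 - 2j - 3)) + (16j^3 + 18j^2 + 6j - 3).
Simplifying, P(j+1) = (j + 1)(4j^3 + 10j^2 + 6j - 3) = (j+1)(4(j+1)^3 - 2(j+1)^2 - 2(j+1) - 3),
which is the closed form with m = j+1.
By the principle of mathematical induction, the result holds for all m ≥ 1.

P(m) = m(4m^3 - 2m^2 - 2m - 3)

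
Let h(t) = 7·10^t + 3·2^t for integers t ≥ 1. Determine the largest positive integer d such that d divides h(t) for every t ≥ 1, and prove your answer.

d = 4

Computing the first values: h(1) = 76 and h(2) = 712; gcd(76, 712) = 4, so d ≤ 4.
We prove 4 | 7·10^t + 3·2^t for all t ≥ 1 by induction on t.
For the base case t = 1: h(1) = 76 = 4·(19), so 4 | h(1).
Inductive step: assume the claim holds for t = j, i.e. 4 | h(j). Then
h(j+1) − 10·h(j) = (7·10^(j+1) + 3·2^(j+1)) − 10·(7·10^j + 3·2^j) = (3)·2^j·(2 − 10) = (-24)·2^j. Since 4 | h(j) by the inductive hypothesis, 4 | 10·h(j); and 4 | -24 since -24 = 4·-6. Therefore 4 | h(j+1).
By the principle of mathematical induction, the result holds for all t ≥ 1.
Therefore the largest such d is 4.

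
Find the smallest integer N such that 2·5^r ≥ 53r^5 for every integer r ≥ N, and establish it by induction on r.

N = 9

At r = 8: 781250 < 1736704, so the inequality fails and N ≥ 9. We prove 2·5^r ≥ 53r^5 for all r ≥ 9.
Base step (r = 9): 2·5^r = 3906250 and 53r^5 = 3129597, so 3906250 ≥ 3129597.
Inductive step: suppose the statement holds for some p ≥ 9, so 2·5^p ≥ 53p^5.
Then 2·5^(p + 1) = 5·(2·5^p) ≥ 5·(53p^5).
Also, for p ≥ 9 we have 5·(53p^5) ≥ 53(p+1)^5, since 5 ≥ (1 + 1/p)^5 for all p ≥ 9.
Combining, 2·5^(p + 1) ≥ 53(p+1)^5.
By the principle of mathematical induction, the result holds for all r ≥ 9.
Hence the smallest such N is 9.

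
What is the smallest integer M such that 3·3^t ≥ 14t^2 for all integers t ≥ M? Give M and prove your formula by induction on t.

M = 4

At t = 3: 81 < 126, so the inequality fails and M ≥ 4. We prove 3·3^t ≥ 14t^2 for all t ≥ 4.
Base step (t = 4): 3·3^t = 243 and 14t^2 = 224, so 243 ≥ 224.
Inductive step: suppose the statement holds for some p ≥ 4, so 3·3^p ≥ 14p^2.
Then 3·3^(p + 1) = 3·(3·3^p) ≥ 3·(14p^2).
Also, for p ≥ 4 we have 3·(14p^2) ≥ 14(p+1)^2, since 3 ≥ (1 + 1/p)^2 for all p ≥ 4.
Combining, 3·3^(p + 1) ≥ 14(p+1)^2.
By induction, the statement is established for all t ≥ 4.
Hence the smallest such M is 4.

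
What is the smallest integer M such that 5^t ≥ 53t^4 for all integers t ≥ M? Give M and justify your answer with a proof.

At t = 7: 78125 < 127253, so the inequality fails and M ≥ 8. We prove 5^t ≥ 53t^4 for all t ≥ 8.
Base case (t = 8): 5^t = 390625 and 53t^4 = 217088, so 390625 ≥ 217088.
Inductive step: assume the claim holds for t = m, so 5^m ≥ 53m^4.
Then 5^(m + 1) = 5·(5^m) ≥ 5·(53m^4).
Also, for m ≥ 8 we have 5·(53m^4) ≥ 53(m+1)^4, since 5 ≥ (1 + 1/m)^4 for all m ≥ 8.
Combining, 5^(m + 1) ≥ 53(m+1)^4.
Hence, by induction on t, the claim holds for every t ≥ 8.
Hence the smallest such M is 8.

M = 8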